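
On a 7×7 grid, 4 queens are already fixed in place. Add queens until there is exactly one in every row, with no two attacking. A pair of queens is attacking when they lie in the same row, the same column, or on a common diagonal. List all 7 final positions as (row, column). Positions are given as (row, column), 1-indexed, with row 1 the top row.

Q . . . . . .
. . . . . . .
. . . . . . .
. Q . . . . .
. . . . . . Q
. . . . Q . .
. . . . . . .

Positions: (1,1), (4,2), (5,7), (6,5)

(1,1) (2,6) (3,4) (4,2) (5,7) (6,5) (7,3)

Row 2: attacked by (1,1)→{1,2}; (4,2)→{2,4}; (5,7)→{4,7}; (6,5)→{1,5}. Safe: 3, 6. Place at column 6.
Row 3: attacked by (1,1)→{1,3}; (2,6)→{5,6,7}; (4,2)→{1,2,3}; (5,7)→{5,7}; (6,5)→{2,5}. Safe: 4. Place at column 4.
Row 7: attacked by (1,1)→{1,7}; (2,6)→{1,6}; (3,4)→{4}; (4,2)→{2,5}; (5,7)→{5,7}; (6,5)→{4,5,6}. Safe: 3. Place at column 3.
Columns [1, 6, 4, 2, 7, 5, 3], r−c [0, -4, -1, 2, -2, 1, 4], r+c [2, 8, 7, 6, 12, 11, 10] are all distinct, so no two queens attack.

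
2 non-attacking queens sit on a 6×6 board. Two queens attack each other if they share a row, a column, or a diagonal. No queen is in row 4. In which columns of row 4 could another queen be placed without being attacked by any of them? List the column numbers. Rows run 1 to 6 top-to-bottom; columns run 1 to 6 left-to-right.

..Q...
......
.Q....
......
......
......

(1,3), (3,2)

columns 4, 5

(1,3) attacks row 4 at column 3 and diagonals 6.
(3,2) attacks row 4 at column 2 and diagonals 1, 3.
Attacked columns: {1, 2, 3, 6}. Safe: {4, 5}.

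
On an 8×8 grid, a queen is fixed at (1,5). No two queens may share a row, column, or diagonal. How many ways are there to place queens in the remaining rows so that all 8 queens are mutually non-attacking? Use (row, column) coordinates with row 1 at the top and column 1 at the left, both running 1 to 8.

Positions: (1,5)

18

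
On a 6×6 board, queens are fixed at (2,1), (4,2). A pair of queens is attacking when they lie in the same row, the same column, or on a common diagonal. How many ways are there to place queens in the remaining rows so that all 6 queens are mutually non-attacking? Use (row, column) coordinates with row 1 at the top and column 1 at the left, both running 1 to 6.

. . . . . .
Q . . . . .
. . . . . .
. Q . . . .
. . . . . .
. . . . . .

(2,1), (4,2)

1

Branch on row 1: col 3 → 0; col 4 → 1; col 6 → 0.
Sum: 0 + 1 + 0 = 1.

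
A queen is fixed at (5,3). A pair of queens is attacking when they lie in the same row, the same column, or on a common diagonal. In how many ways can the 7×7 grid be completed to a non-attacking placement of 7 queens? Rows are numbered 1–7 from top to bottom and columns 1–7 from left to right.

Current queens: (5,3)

Branch on row 1: col 1 → 1; col 2 → 1; col 4 → 1; col 5 → 2; col 6 → 1.
Sum: 1 + 1 + 1 + 2 + 1 = 6.

6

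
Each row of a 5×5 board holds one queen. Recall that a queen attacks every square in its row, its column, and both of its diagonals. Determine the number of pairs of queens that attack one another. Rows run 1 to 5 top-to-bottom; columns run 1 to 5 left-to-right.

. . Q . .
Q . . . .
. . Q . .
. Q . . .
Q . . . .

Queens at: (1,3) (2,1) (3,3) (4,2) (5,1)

5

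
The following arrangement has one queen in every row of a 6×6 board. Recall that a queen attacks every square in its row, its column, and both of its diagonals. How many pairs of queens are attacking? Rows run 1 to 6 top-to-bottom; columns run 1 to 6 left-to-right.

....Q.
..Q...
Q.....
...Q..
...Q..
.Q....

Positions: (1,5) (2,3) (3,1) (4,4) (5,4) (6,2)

2

Same column: (4,4)–(5,4) (column 4).
Same diagonal: (4,4)–(6,2) (|4−6| = |4−2| = 2).
Total attacking pairs: 2.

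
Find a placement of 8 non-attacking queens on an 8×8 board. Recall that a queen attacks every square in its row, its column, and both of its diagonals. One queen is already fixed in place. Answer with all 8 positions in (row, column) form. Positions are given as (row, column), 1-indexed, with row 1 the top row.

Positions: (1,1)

Row 2: attacked by (1,1)→{1,2}. Safe: 3, 4, 5, 6, 7, 8. Place at column 7.
Row 3: attacked by (1,1)→{1,3}; (2,7)→{6,7,8}. Safe: 2, 4, 5. Place at column 4.
Row 4: attacked by (1,1)→{1,4}; (2,7)→{5,7}; (3,4)→{3,4,5}. Safe: 2, 6, 8. Place at column 6.
Row 5: attacked by (1,1)→{1,5}; (2,7)→{4,7}; (3,4)→{2,4,6}; (4,6)→{5,6,7}. Safe: 3, 8. Place at column 8.
Row 6: attacked by (1,1)→{1,6}; (2,7)→{3,7}; (3,4)→{1,4,7}; (4,6)→{4,6,8}; (5,8)→{7,8}. Safe: 2, 5. Place at column 2.
Row 7: attacked by (1,1)→{1,7}; (2,7)→{2,7}; (3,4)→{4,8}; (4,6)→{3,6}; (5,8)→{6,8}; (6,2)→{1,2,3}. Safe: 5. Place at column 5.
Row 8: attacked by (1,1)→{1,8}; (2,7)→{1,7}; (3,4)→{4}; (4,6)→{2,6}; (5,8)→{5,8}; (6,2)→{2,4}; (7,5)→{4,5,6}. Safe: 3. Place at column 3.
Columns [1, 7, 4, 6, 8, 2, 5, 3], r−c [0, -5, -1, -2, -3, 4, 2, 5], r+c [2, 9, 7, 10, 13, 8, 12, 11] are all distinct, so no two queens attack.

(1,1) (2,7) (3,4) (4,6) (5,8) (6,2) (7,5) (8,3)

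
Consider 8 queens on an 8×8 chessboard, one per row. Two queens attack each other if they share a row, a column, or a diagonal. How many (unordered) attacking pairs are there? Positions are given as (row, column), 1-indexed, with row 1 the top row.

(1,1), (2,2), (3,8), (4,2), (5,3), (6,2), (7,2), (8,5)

9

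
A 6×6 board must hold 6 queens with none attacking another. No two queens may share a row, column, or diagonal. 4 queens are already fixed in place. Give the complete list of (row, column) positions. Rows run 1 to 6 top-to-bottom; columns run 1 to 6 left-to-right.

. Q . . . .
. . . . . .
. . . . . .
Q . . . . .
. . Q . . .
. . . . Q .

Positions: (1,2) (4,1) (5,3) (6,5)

Row 2: attacked by (1,2)→{1,2,3}; (4,1)→{1,3}; (5,3)→{3,6}; (6,5)→{1,5}. Safe: 4. Place at column 4.
Row 3: attacked by (1,2)→{2,4}; (2,4)→{3,4,5}; (4,1)→{1,2}; (5,3)→{1,3,5}; (6,5)→{2,5}. Safe: 6. Place at column 6.
Columns [2, 4, 6, 1, 3, 5], r−c [-1, -2, -3, 3, 2, 1], r+c [3, 6, 9, 5, 8, 11] are all distinct, so no two queens attack.

(1,2) (2,4) (3,6) (4,1) (5,3) (6,5)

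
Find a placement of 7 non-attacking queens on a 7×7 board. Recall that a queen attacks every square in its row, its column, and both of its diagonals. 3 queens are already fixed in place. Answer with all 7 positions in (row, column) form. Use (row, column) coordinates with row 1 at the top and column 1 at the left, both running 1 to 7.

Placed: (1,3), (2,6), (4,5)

Row 3: attacked by (1,3)→{1,3,5}; (2,6)→{5,6,7}; (4,5)→{4,5,6}. Safe: 2. Place at column 2.
Row 5: attacked by (1,3)→{3,7}; (2,6)→{3,6}; (3,2)→{2,4}; (4,5)→{4,5,6}. Safe: 1. Place at column 1.
Row 6: attacked by (1,3)→{3}; (2,6)→{2,6}; (3,2)→{2,5}; (4,5)→{3,5,7}; (5,1)→{1,2}. Safe: 4. Place at column 4.
Row 7: attacked by (1,3)→{3}; (2,6)→{1,6}; (3,2)→{2,6}; (4,5)→{2,5}; (5,1)→{1,3}; (6,4)→{3,4,5}. Safe: 7. Place at column 7.
Columns [3, 6, 2, 5, 1, 4, 7], r−c [-2, -4, 1, -1, 4, 2, 0], r+c [4, 8, 5, 9, 6, 10, 14] are all distinct, so no two queens attack.

(1,3) (2,6) (3,2) (4,5) (5,1) (6,4) (7,7)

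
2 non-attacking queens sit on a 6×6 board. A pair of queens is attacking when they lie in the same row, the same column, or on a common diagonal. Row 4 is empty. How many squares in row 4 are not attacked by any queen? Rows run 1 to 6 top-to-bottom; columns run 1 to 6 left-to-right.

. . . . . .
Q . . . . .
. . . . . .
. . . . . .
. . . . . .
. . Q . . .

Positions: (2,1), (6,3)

(2,1) attacks row 4 at column 1 and diagonals 3.
(6,3) attacks row 4 at column 3 and diagonals 1, 5.
Attacked columns: {1, 3, 5}. Safe: {2, 4, 6}.

3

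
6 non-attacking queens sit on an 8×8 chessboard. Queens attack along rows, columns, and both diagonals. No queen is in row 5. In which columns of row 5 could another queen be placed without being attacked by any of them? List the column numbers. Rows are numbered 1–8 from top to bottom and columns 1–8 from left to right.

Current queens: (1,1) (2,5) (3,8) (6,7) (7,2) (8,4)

columns 3

(1,1) attacks row 5 at column 1 and diagonals 5.
(2,5) attacks row 5 at column 5 and diagonals 2, 8.
(3,8) attacks row 5 at column 8 and diagonals 6.
(6,7) attacks row 5 at column 7 and diagonals 6, 8.
(7,2) attacks row 5 at column 2 and diagonals 4.
(8,4) attacks row 5 at column 4 and diagonals 1, 7.
Attacked columns: {1, 2, 4, 5, 6, 7, 8}. Safe: {3}.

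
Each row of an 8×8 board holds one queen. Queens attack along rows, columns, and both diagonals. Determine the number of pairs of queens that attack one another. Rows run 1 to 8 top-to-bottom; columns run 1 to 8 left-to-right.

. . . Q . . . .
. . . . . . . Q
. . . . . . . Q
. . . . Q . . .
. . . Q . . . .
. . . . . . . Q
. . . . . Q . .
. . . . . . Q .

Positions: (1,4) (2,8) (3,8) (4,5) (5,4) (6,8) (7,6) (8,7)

8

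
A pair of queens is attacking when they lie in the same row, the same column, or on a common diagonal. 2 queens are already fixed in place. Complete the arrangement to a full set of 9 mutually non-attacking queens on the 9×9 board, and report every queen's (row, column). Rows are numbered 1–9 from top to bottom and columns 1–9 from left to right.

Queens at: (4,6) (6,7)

Row 1: attacked by (4,6)→{3,6,9}; (6,7)→{2,7}. Safe: 1, 4, 5, 8. Place at column 4.
Row 2: attacked by (1,4)→{3,4,5}; (4,6)→{4,6,8}; (6,7)→{3,7}. Safe: 1, 2, 9. Place at column 9.
Row 3: attacked by (1,4)→{2,4,6}; (2,9)→{8,9}; (4,6)→{5,6,7}; (6,7)→{4,7}. Safe: 1, 3. Place at column 3.
Row 5: attacked by (1,4)→{4,8}; (2,9)→{6,9}; (3,3)→{1,3,5}; (4,6)→{5,6,7}; (6,7)→{6,7,8}. Safe: 2. Place at column 2.
Row 7: attacked by (1,4)→{4}; (2,9)→{4,9}; (3,3)→{3,7}; (4,6)→{3,6,9}; (5,2)→{2,4}; (6,7)→{6,7,8}. Safe: 1, 5. Place at column 5.
Row 8: attacked by (1,4)→{4}; (2,9)→{3,9}; (3,3)→{3,8}; (4,6)→{2,6}; (5,2)→{2,5}; (6,7)→{5,7,9}; (7,5)→{4,5,6}. Safe: 1. Place at column 1.
Row 9: attacked by (1,4)→{4}; (2,9)→{2,9}; (3,3)→{3,9}; (4,6)→{1,6}; (5,2)→{2,6}; (6,7)→{4,7}; (7,5)→{3,5,7}; (8,1)→{1,2}. Safe: 8. Place at column 8.
Columns [4, 9, 3, 6, 2, 7, 5, 1, 8], r−c [-3, -7, 0, -2, 3, -1, 2, 7, 1], r+c [5, 11, 6, 10, 7, 13, 12, 9, 17] are all distinct, so no two queens attack.

(1,4) (2,9) (3,3) (4,6) (5,2) (6,7) (7,5) (8,1) (9,8)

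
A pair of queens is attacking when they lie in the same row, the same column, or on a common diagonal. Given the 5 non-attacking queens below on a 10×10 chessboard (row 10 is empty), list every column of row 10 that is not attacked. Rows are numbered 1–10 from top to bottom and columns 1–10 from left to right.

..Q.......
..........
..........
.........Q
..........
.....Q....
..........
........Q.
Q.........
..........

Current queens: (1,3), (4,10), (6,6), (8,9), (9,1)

columns 5, 8

(1,3) attacks row 10 at column 3.
(4,10) attacks row 10 at column 10 and diagonals 4.
(6,6) attacks row 10 at column 6 and diagonals 2, 10.
(8,9) attacks row 10 at column 9 and diagonals 7.
(9,1) attacks row 10 at column 1 and diagonals 2.
Attacked columns: {1, 2, 3, 4, 6, 7, 9, 10}. Safe: {5, 8}.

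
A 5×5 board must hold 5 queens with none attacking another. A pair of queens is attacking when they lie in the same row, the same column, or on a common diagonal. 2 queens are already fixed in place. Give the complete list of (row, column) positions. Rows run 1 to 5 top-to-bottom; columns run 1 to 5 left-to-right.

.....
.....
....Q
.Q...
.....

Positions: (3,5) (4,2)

(1,1) (2,3) (3,5) (4,2) (5,4)

Row 1: attacked by (3,5)→{3,5}; (4,2)→{2,5}. Safe: 1, 4. Place at column 1.
Row 2: attacked by (1,1)→{1,2}; (3,5)→{4,5}; (4,2)→{2,4}. Safe: 3. Place at column 3.
Row 5: attacked by (1,1)→{1,5}; (2,3)→{3}; (3,5)→{3,5}; (4,2)→{1,2,3}. Safe: 4. Place at column 4.
Columns [1, 3, 5, 2, 4], r−c [0, -1, -2, 2, 1], r+c [2, 5, 8, 6, 9] are all distinct, so no two queens attack.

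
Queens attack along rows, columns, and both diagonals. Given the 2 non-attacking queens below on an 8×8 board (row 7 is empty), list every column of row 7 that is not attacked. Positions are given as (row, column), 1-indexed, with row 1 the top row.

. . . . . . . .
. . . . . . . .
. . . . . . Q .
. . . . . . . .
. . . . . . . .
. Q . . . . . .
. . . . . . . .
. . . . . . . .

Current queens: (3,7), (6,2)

columns 4, 5, 6, 8

(3,7) attacks row 7 at column 7 and diagonals 3.
(6,2) attacks row 7 at column 2 and diagonals 1, 3.
Attacked columns: {1, 2, 3, 7}. Safe: {4, 5, 6, 8}.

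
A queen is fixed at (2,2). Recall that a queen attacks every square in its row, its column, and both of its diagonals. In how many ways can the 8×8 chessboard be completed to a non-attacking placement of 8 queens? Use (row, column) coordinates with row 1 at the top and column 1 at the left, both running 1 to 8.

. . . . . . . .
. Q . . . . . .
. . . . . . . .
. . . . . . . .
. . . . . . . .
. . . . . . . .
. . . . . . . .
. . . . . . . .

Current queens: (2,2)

16

Branch on row 1: col 4 → 6; col 5 → 4; col 6 → 2; col 7 → 2; col 8 → 2.
Sum: 6 + 4 + 2 + 2 + 2 = 16.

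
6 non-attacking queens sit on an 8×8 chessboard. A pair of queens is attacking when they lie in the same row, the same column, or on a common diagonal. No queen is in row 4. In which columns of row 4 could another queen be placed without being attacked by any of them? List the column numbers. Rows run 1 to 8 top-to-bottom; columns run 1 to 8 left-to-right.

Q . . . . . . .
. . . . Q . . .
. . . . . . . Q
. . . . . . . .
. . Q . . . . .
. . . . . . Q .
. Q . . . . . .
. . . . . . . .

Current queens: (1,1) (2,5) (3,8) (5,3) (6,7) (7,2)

columns 6

(1,1) attacks row 4 at column 1 and diagonals 4.
(2,5) attacks row 4 at column 5 and diagonals 3, 7.
(3,8) attacks row 4 at column 8 and diagonals 7.
(5,3) attacks row 4 at column 3 and diagonals 2, 4.
(6,7) attacks row 4 at column 7 and diagonals 5.
(7,2) attacks row 4 at column 2 and diagonals 5.
Attacked columns: {1, 2, 3, 4, 5, 7, 8}. Safe: {6}.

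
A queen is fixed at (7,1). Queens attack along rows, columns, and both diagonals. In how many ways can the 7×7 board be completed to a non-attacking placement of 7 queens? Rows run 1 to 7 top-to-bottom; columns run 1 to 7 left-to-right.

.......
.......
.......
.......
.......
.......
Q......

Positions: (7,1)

4

Branch on row 1: col 2 → 0; col 3 → 1; col 4 → 1; col 5 → 1; col 6 → 1.
Sum: 0 + 1 + 1 + 1 + 1 = 4.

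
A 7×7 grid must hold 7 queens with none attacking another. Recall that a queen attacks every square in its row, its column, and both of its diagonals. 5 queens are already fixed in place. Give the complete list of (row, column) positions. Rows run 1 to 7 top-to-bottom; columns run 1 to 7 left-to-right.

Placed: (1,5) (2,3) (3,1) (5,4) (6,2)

(1,5) (2,3) (3,1) (4,6) (5,4) (6,2) (7,7)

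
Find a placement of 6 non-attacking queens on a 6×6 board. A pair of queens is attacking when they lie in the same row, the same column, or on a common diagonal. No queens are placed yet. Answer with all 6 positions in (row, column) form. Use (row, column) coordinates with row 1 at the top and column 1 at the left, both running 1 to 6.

(1,3) (2,6) (3,2) (4,5) (5,1) (6,4)

Row 1: Safe: 1, 2, 3, 4, 5, 6. Place at column 3.
Row 2: attacked by (1,3)→{2,3,4}. Safe: 1, 5, 6. Place at column 6.
Row 3: attacked by (1,3)→{1,3,5}; (2,6)→{5,6}. Safe: 2, 4. Place at column 2.
Row 4: attacked by (1,3)→{3,6}; (2,6)→{4,6}; (3,2)→{1,2,3}. Safe: 5. Place at column 5.
Row 5: attacked by (1,3)→{3}; (2,6)→{3,6}; (3,2)→{2,4}; (4,5)→{4,5,6}. Safe: 1. Place at column 1.
Row 6: attacked by (1,3)→{3}; (2,6)→{2,6}; (3,2)→{2,5}; (4,5)→{3,5}; (5,1)→{1,2}. Safe: 4. Place at column 4.
Columns [3, 6, 2, 5, 1, 4], r−c [-2, -4, 1, -1, 4, 2], r+c [4, 8, 5, 9, 6, 10] are all distinct, so no two queens attack.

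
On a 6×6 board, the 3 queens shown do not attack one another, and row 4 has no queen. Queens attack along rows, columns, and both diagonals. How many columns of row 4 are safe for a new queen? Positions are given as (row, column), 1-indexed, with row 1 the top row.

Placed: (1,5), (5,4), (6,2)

(1,5) attacks row 4 at column 5 and diagonals 2.
(5,4) attacks row 4 at column 4 and diagonals 3, 5.
(6,2) attacks row 4 at column 2 and diagonals 4.
Attacked columns: {2, 3, 4, 5}. Safe: {1, 6}.

2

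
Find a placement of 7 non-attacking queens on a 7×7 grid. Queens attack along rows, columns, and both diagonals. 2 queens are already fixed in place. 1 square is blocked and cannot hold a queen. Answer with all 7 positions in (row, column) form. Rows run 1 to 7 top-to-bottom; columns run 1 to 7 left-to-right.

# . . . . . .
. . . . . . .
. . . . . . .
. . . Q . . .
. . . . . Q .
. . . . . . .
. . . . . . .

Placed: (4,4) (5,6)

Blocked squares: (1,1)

(1,5) (2,7) (3,2) (4,4) (5,6) (6,1) (7,3)

Row 1: attacked by (4,4)→{1,4,7}; (5,6)→{2,6}. Blocked: 1. Safe: 3, 5. Place at column 5.
Row 2: attacked by (1,5)→{4,5,6}; (4,4)→{2,4,6}; (5,6)→{3,6}. Safe: 1, 7. Place at column 7.
Row 3: attacked by (1,5)→{3,5,7}; (2,7)→{6,7}; (4,4)→{3,4,5}; (5,6)→{4,6}. Safe: 1, 2. Place at column 2.
Row 6: attacked by (1,5)→{5}; (2,7)→{3,7}; (3,2)→{2,5}; (4,4)→{2,4,6}; (5,6)→{5,6,7}. Safe: 1. Place at column 1.
Row 7: attacked by (1,5)→{5}; (2,7)→{2,7}; (3,2)→{2,6}; (4,4)→{1,4,7}; (5,6)→{4,6}; (6,1)→{1,2}. Safe: 3. Place at column 3.
Columns [5, 7, 2, 4, 6, 1, 3], r−c [-4, -5, 1, 0, -1, 5, 4], r+c [6, 9, 5, 8, 11, 7, 10] are all distinct, so no two queens attack.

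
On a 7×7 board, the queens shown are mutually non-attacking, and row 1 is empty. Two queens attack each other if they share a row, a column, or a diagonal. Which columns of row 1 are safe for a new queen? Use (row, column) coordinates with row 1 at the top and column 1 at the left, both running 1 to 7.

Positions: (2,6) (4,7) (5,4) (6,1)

(2,6) attacks row 1 at column 6 and diagonals 5, 7.
(4,7) attacks row 1 at column 7 and diagonals 4.
(5,4) attacks row 1 at column 4.
(6,1) attacks row 1 at column 1 and diagonals 6.
Attacked columns: {1, 4, 5, 6, 7}. Safe: {2, 3}.

columns 2, 3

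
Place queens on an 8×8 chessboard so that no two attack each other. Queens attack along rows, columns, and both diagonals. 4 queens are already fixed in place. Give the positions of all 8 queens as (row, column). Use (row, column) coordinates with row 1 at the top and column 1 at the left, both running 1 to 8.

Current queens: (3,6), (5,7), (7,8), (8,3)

Row 1: attacked by (3,6)→{4,6,8}; (5,7)→{3,7}; (7,8)→{2,8}; (8,3)→{3}. Safe: 1, 5. Place at column 5.
Row 2: attacked by (1,5)→{4,5,6}; (3,6)→{5,6,7}; (5,7)→{4,7}; (7,8)→{3,8}; (8,3)→{3}. Safe: 1, 2. Place at column 2.
Row 4: attacked by (1,5)→{2,5,8}; (2,2)→{2,4}; (3,6)→{5,6,7}; (5,7)→{6,7,8}; (7,8)→{5,8}; (8,3)→{3,7}. Safe: 1. Place at column 1.
Row 6: attacked by (1,5)→{5}; (2,2)→{2,6}; (3,6)→{3,6}; (4,1)→{1,3}; (5,7)→{6,7,8}; (7,8)→{7,8}; (8,3)→{1,3,5}. Safe: 4. Place at column 4.
Columns [5, 2, 6, 1, 7, 4, 8, 3], r−c [-4, 0, -3, 3, -2, 2, -1, 5], r+c [6, 4, 9, 5, 12, 10, 15, 11] are all distinct, so no two queens attack.

(1,5) (2,2) (3,6) (4,1) (5,7) (6,4) (7,8) (8,3)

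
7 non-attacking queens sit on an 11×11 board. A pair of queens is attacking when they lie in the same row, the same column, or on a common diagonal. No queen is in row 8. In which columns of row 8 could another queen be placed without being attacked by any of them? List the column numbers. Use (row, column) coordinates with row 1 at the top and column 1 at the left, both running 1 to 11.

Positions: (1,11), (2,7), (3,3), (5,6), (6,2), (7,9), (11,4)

columns 5

(1,11) attacks row 8 at column 11 and diagonals 4.
(2,7) attacks row 8 at column 7 and diagonals 1.
(3,3) attacks row 8 at column 3 and diagonals 8.
(5,6) attacks row 8 at column 6 and diagonals 3, 9.
(6,2) attacks row 8 at column 2 and diagonals 4.
(7,9) attacks row 8 at column 9 and diagonals 8, 10.
(11,4) attacks row 8 at column 4 and diagonals 1, 7.
Attacked columns: {1, 2, 3, 4, 6, 7, 8, 9, 10, 11}. Safe: {5}.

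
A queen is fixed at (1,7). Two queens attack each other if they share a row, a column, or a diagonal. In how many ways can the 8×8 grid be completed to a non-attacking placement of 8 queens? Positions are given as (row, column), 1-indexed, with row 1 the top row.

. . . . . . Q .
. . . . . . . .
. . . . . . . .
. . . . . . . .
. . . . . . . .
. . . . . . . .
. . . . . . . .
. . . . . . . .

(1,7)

8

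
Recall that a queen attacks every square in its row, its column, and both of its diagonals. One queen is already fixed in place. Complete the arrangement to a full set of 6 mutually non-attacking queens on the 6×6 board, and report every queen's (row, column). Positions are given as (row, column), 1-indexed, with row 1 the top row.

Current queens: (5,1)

Row 1: attacked by (5,1)→{1,5}. Safe: 2, 3, 4, 6. Place at column 3.
Row 2: attacked by (1,3)→{2,3,4}; (5,1)→{1,4}. Safe: 5, 6. Place at column 6.
Row 3: attacked by (1,3)→{1,3,5}; (2,6)→{5,6}; (5,1)→{1,3}. Safe: 2, 4. Place at column 2.
Row 4: attacked by (1,3)→{3,6}; (2,6)→{4,6}; (3,2)→{1,2,3}; (5,1)→{1,2}. Safe: 5. Place at column 5.
Row 6: attacked by (1,3)→{3}; (2,6)→{2,6}; (3,2)→{2,5}; (4,5)→{3,5}; (5,1)→{1,2}. Safe: 4. Place at column 4.
Columns [3, 6, 2, 5, 1, 4], r−c [-2, -4, 1, -1, 4, 2], r+c [4, 8, 5, 9, 6, 10] are all distinct, so no two queens attack.

(1,3) (2,6) (3,2) (4,5) (5,1) (6,4)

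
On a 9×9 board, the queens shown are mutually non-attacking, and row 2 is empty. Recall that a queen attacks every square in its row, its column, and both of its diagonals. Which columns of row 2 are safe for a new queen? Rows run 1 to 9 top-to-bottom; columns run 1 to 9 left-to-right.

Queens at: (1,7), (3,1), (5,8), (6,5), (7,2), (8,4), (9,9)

columns 3

(1,7) attacks row 2 at column 7 and diagonals 6, 8.
(3,1) attacks row 2 at column 1 and diagonals 2.
(5,8) attacks row 2 at column 8 and diagonals 5.
(6,5) attacks row 2 at column 5 and diagonals 1, 9.
(7,2) attacks row 2 at column 2 and diagonals 7.
(8,4) attacks row 2 at column 4.
(9,9) attacks row 2 at column 9 and diagonals 2.
Attacked columns: {1, 2, 4, 5, 6, 7, 8, 9}. Safe: {3}.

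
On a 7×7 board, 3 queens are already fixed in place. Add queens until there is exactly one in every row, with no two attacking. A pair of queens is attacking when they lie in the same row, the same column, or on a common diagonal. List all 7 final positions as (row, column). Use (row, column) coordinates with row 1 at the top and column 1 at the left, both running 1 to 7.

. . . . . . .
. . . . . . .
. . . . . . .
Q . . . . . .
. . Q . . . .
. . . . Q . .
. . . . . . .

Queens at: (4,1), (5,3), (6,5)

Row 1: attacked by (4,1)→{1,4}; (5,3)→{3,7}; (6,5)→{5}. Safe: 2, 6. Place at column 6.
Row 2: attacked by (1,6)→{5,6,7}; (4,1)→{1,3}; (5,3)→{3,6}; (6,5)→{1,5}. Safe: 2, 4. Place at column 4.
Row 3: attacked by (1,6)→{4,6}; (2,4)→{3,4,5}; (4,1)→{1,2}; (5,3)→{1,3,5}; (6,5)→{2,5}. Safe: 7. Place at column 7.
Row 7: attacked by (1,6)→{6}; (2,4)→{4}; (3,7)→{3,7}; (4,1)→{1,4}; (5,3)→{1,3,5}; (6,5)→{4,5,6}. Safe: 2. Place at column 2.
Columns [6, 4, 7, 1, 3, 5, 2], r−c [-5, -2, -4, 3, 2, 1, 5], r+c [7, 6, 10, 5, 8, 11, 9] are all distinct, so no two queens attack.

(1,6) (2,4) (3,7) (4,1) (5,3) (6,5) (7,2)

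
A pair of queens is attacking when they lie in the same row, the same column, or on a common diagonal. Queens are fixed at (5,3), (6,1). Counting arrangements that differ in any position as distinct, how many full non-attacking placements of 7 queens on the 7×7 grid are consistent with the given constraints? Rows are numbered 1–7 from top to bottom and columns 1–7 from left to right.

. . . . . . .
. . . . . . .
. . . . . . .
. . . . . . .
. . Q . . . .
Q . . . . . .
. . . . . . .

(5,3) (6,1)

Branch on row 1: col 2 → 0; col 4 → 1; col 5 → 1.
Sum: 0 + 1 + 1 = 2.

2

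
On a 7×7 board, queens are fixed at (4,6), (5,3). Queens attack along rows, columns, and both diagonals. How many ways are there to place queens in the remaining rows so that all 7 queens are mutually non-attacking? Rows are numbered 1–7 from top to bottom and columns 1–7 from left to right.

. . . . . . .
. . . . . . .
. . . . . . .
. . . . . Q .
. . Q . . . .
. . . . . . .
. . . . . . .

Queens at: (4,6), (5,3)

Branch on row 1: col 1 → 1; col 2 → 0; col 4 → 0; col 5 → 1.
Sum: 1 + 0 + 0 + 1 = 2.

2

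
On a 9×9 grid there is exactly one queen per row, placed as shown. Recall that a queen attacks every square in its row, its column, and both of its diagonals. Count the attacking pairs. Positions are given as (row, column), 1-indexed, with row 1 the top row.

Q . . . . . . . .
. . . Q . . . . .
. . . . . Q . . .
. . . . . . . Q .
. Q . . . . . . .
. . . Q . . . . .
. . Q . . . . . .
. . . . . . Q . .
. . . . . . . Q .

4

Same column: (2,4)–(6,4) (column 4); (4,8)–(9,8) (column 8).
Same diagonal: (6,4)–(7,3) (|6−7| = |4−3| = 1); (8,7)–(9,8) (|8−9| = |7−8| = 1).
Total attacking pairs: 4.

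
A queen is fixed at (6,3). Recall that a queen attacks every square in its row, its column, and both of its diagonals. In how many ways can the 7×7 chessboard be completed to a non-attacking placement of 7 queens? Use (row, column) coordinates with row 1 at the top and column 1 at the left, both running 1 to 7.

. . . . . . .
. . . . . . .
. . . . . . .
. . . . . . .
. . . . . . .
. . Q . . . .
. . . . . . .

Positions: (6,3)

6

Branch on row 1: col 1 → 0; col 2 → 3; col 4 → 1; col 5 → 0; col 6 → 1; col 7 → 1.
Sum: 0 + 3 + 1 + 0 + 1 + 1 = 6.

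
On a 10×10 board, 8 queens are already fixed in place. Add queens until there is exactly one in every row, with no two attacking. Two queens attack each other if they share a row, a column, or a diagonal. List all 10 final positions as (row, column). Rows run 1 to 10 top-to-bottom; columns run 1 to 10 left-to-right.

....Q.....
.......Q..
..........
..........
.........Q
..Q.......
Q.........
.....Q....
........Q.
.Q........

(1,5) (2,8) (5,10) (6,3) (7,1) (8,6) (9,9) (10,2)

Row 3: attacked by (1,5)→{3,5,7}; (2,8)→{7,8,9}; (5,10)→{8,10}; (6,3)→{3,6}; (7,1)→{1,5}; (8,6)→{1,6}; (9,9)→{3,9}; (10,2)→{2,9}. Safe: 4. Place at column 4.
Row 4: attacked by (1,5)→{2,5,8}; (2,8)→{6,8,10}; (3,4)→{3,4,5}; (5,10)→{9,10}; (6,3)→{1,3,5}; (7,1)→{1,4}; (8,6)→{2,6,10}; (9,9)→{4,9}; (10,2)→{2,8}. Safe: 7. Place at column 7.
Columns [5, 8, 4, 7, 10, 3, 1, 6, 9, 2], r−c [-4, -6, -1, -3, -5, 3, 6, 2, 0, 8], r+c [6, 10, 7, 11, 15, 9, 8, 14, 18, 12] are all distinct, so no two queens attack.

(1,5) (2,8) (3,4) (4,7) (5,10) (6,3) (7,1) (8,6) (9,9) (10,2)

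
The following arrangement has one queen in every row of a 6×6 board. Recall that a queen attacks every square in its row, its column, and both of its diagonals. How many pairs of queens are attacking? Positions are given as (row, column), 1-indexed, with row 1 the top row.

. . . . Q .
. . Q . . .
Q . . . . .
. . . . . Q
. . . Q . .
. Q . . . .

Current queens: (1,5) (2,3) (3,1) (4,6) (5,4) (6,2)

0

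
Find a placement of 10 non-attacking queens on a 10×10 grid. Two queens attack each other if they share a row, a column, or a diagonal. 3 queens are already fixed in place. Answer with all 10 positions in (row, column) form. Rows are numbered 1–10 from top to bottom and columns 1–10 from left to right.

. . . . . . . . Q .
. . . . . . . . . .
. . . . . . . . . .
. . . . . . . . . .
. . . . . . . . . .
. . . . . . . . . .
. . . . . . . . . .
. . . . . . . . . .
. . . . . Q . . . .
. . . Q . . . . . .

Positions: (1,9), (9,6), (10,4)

(1,9) (2,2) (3,5) (4,8) (5,1) (6,7) (7,10) (8,3) (9,6) (10,4)

Row 2: attacked by (1,9)→{8,9,10}; (9,6)→{6}; (10,4)→{4}. Safe: 1, 2, 3, 5, 7. Place at column 2.
Row 3: attacked by (1,9)→{7,9}; (2,2)→{1,2,3}; (9,6)→{6}; (10,4)→{4}. Safe: 5, 8, 10. Place at column 5.
Row 4: attacked by (1,9)→{6,9}; (2,2)→{2,4}; (3,5)→{4,5,6}; (9,6)→{1,6}; (10,4)→{4,10}. Safe: 3, 7, 8. Place at column 8.
Row 5: attacked by (1,9)→{5,9}; (2,2)→{2,5}; (3,5)→{3,5,7}; (4,8)→{7,8,9}; (9,6)→{2,6,10}; (10,4)→{4,9}. Safe: 1. Place at column 1.
Row 6: attacked by (1,9)→{4,9}; (2,2)→{2,6}; (3,5)→{2,5,8}; (4,8)→{6,8,10}; (5,1)→{1,2}; (9,6)→{3,6,9}; (10,4)→{4,8}. Safe: 7. Place at column 7.
Row 7: attacked by (1,9)→{3,9}; (2,2)→{2,7}; (3,5)→{1,5,9}; (4,8)→{5,8}; (5,1)→{1,3}; (6,7)→{6,7,8}; (9,6)→{4,6,8}; (10,4)→{1,4,7}. Safe: 10. Place at column 10.
Row 8: attacked by (1,9)→{2,9}; (2,2)→{2,8}; (3,5)→{5,10}; (4,8)→{4,8}; (5,1)→{1,4}; (6,7)→{5,7,9}; (7,10)→{9,10}; (9,6)→{5,6,7}; (10,4)→{2,4,6}. Safe: 3. Place at column 3.
Columns [9, 2, 5, 8, 1, 7, 10, 3, 6, 4], r−c [-8, 0, -2, -4, 4, -1, -3, 5, 3, 6], r+c [10, 4, 8, 12, 6, 13, 17, 11, 15, 14] are all distinct, so no two queens attack.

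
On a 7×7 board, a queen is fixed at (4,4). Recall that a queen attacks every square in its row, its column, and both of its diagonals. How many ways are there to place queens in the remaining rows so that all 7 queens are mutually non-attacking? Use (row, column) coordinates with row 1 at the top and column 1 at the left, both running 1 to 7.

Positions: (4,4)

Branch on row 1: col 2 → 2; col 3 → 2; col 5 → 2; col 6 → 2.
Sum: 2 + 2 + 2 + 2 = 8.

8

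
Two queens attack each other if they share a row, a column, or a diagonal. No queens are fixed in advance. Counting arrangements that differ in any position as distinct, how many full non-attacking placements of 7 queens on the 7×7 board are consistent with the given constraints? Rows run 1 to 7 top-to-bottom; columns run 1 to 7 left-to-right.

40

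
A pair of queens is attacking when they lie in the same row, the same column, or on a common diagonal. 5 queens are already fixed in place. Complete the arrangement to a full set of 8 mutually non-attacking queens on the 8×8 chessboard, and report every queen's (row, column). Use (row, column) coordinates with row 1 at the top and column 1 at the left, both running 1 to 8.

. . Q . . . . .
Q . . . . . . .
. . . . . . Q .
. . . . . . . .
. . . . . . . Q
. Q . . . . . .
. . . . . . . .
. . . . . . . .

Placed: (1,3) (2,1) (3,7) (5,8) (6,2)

(1,3) (2,1) (3,7) (4,5) (5,8) (6,2) (7,4) (8,6)

Row 4: attacked by (1,3)→{3,6}; (2,1)→{1,3}; (3,7)→{6,7,8}; (5,8)→{7,8}; (6,2)→{2,4}. Safe: 5. Place at column 5.
Row 7: attacked by (1,3)→{3}; (2,1)→{1,6}; (3,7)→{3,7}; (4,5)→{2,5,8}; (5,8)→{6,8}; (6,2)→{1,2,3}. Safe: 4. Place at column 4.
Row 8: attacked by (1,3)→{3}; (2,1)→{1,7}; (3,7)→{2,7}; (4,5)→{1,5}; (5,8)→{5,8}; (6,2)→{2,4}; (7,4)→{3,4,5}. Safe: 6. Place at column 6.
Columns [3, 1, 7, 5, 8, 2, 4, 6], r−c [-2, 1, -4, -1, -3, 4, 3, 2], r+c [4, 3, 10, 9, 13, 8, 11, 14] are all distinct, so no two queens attack.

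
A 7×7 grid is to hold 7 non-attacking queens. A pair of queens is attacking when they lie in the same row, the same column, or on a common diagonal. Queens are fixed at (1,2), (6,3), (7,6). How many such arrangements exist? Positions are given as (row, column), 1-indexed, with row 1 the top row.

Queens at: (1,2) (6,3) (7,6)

Branch on row 2: col 4 → 1; col 5 → 2.
Sum: 1 + 2 = 3.

3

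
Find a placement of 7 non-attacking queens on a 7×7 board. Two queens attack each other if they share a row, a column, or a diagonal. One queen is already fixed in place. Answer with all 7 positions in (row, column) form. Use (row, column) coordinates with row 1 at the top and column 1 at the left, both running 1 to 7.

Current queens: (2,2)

Row 1: attacked by (2,2)→{1,2,3}. Safe: 4, 5, 6, 7. Place at column 4.
Row 3: attacked by (1,4)→{2,4,6}; (2,2)→{1,2,3}. Safe: 5, 7. Place at column 7.
Row 4: attacked by (1,4)→{1,4,7}; (2,2)→{2,4}; (3,7)→{6,7}. Safe: 3, 5. Place at column 5.
Row 5: attacked by (1,4)→{4}; (2,2)→{2,5}; (3,7)→{5,7}; (4,5)→{4,5,6}. Safe: 1, 3. Place at column 3.
Row 6: attacked by (1,4)→{4}; (2,2)→{2,6}; (3,7)→{4,7}; (4,5)→{3,5,7}; (5,3)→{2,3,4}. Safe: 1. Place at column 1.
Row 7: attacked by (1,4)→{4}; (2,2)→{2,7}; (3,7)→{3,7}; (4,5)→{2,5}; (5,3)→{1,3,5}; (6,1)→{1,2}. Safe: 6. Place at column 6.
Columns [4, 2, 7, 5, 3, 1, 6], r−c [-3, 0, -4, -1, 2, 5, 1], r+c [5, 4, 10, 9, 8, 7, 13] are all distinct, so no two queens attack.

(1,4) (2,2) (3,7) (4,5) (5,3) (6,1) (7,6)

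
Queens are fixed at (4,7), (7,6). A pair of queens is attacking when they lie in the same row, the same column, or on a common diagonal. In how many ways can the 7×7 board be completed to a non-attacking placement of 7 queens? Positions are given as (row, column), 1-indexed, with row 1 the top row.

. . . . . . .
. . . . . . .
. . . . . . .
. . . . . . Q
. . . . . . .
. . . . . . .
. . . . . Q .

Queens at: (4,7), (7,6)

Branch on row 1: col 1 → 1; col 2 → 1; col 3 → 0; col 5 → 0.
Sum: 1 + 1 + 0 + 0 = 2.

2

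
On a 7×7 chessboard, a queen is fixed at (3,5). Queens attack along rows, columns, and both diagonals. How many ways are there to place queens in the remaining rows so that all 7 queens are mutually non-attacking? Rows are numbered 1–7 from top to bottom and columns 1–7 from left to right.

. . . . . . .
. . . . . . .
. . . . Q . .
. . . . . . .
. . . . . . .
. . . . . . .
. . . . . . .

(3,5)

6

Branch on row 1: col 1 → 1; col 2 → 1; col 4 → 2; col 6 → 2.
Sum: 1 + 1 + 2 + 2 = 6.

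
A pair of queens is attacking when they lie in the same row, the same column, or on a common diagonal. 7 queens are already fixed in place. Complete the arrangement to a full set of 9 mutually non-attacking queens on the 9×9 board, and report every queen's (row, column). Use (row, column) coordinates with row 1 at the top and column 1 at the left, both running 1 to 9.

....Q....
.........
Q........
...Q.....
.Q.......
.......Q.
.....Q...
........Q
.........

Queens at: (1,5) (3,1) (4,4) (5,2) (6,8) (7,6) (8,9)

Row 2: attacked by (1,5)→{4,5,6}; (3,1)→{1,2}; (4,4)→{2,4,6}; (5,2)→{2,5}; (6,8)→{4,8}; (7,6)→{1,6}; (8,9)→{3,9}. Safe: 7. Place at column 7.
Row 9: attacked by (1,5)→{5}; (2,7)→{7}; (3,1)→{1,7}; (4,4)→{4,9}; (5,2)→{2,6}; (6,8)→{5,8}; (7,6)→{4,6,8}; (8,9)→{8,9}. Safe: 3. Place at column 3.
Columns [5, 7, 1, 4, 2, 8, 6, 9, 3], r−c [-4, -5, 2, 0, 3, -2, 1, -1, 6], r+c [6, 9, 4, 8, 7, 14, 13, 17, 12] are all distinct, so no two queens attack.

(1,5) (2,7) (3,1) (4,4) (5,2) (6,8) (7,6) (8,9) (9,3)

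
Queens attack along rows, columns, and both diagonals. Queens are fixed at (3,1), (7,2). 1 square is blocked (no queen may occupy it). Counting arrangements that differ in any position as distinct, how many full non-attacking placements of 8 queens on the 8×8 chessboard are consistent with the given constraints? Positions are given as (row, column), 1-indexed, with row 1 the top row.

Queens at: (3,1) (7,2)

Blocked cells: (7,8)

2

Branch on row 1: col 4 → 0; col 5 → 0; col 6 → 1; col 7 → 1.
Sum: 0 + 0 + 1 + 1 = 2.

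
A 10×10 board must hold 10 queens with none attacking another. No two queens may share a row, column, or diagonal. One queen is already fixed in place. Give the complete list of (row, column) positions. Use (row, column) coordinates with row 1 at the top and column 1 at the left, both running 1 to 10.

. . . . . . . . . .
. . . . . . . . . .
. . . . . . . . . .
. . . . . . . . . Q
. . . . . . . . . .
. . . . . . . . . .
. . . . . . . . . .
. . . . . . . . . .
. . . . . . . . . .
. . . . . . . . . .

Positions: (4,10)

Row 1: attacked by (4,10)→{7,10}. Safe: 1, 2, 3, 4, 5, 6, 8, 9. Place at column 1.
Row 2: attacked by (1,1)→{1,2}; (4,10)→{8,10}. Safe: 3, 4, 5, 6, 7, 9. Place at column 9.
Row 3: attacked by (1,1)→{1,3}; (2,9)→{8,9,10}; (4,10)→{9,10}. Safe: 2, 4, 5, 6, 7. Place at column 5.
Row 5: attacked by (1,1)→{1,5}; (2,9)→{6,9}; (3,5)→{3,5,7}; (4,10)→{9,10}. Safe: 2, 4, 8. Place at column 8.
Row 6: attacked by (1,1)→{1,6}; (2,9)→{5,9}; (3,5)→{2,5,8}; (4,10)→{8,10}; (5,8)→{7,8,9}. Safe: 3, 4. Place at column 4.
Row 7: attacked by (1,1)→{1,7}; (2,9)→{4,9}; (3,5)→{1,5,9}; (4,10)→{7,10}; (5,8)→{6,8,10}; (6,4)→{3,4,5}. Safe: 2. Place at column 2.
Row 8: attacked by (1,1)→{1,8}; (2,9)→{3,9}; (3,5)→{5,10}; (4,10)→{6,10}; (5,8)→{5,8}; (6,4)→{2,4,6}; (7,2)→{1,2,3}. Safe: 7. Place at column 7.
Row 9: attacked by (1,1)→{1,9}; (2,9)→{2,9}; (3,5)→{5}; (4,10)→{5,10}; (5,8)→{4,8}; (6,4)→{1,4,7}; (7,2)→{2,4}; (8,7)→{6,7,8}. Safe: 3. Place at column 3.
Row 10: attacked by (1,1)→{1,10}; (2,9)→{1,9}; (3,5)→{5}; (4,10)→{4,10}; (5,8)→{3,8}; (6,4)→{4,8}; (7,2)→{2,5}; (8,7)→{5,7,9}; (9,3)→{2,3,4}. Safe: 6. Place at column 6.
Columns [1, 9, 5, 10, 8, 4, 2, 7, 3, 6], r−c [0, -7, -2, -6, -3, 2, 5, 1, 6, 4], r+c [2, 11, 8, 14, 13, 10, 9, 15, 12, 16] are all distinct, so no two queens attack.

(1,1) (2,9) (3,5) (4,10) (5,8) (6,4) (7,2) (8,7) (9,3) (10,6)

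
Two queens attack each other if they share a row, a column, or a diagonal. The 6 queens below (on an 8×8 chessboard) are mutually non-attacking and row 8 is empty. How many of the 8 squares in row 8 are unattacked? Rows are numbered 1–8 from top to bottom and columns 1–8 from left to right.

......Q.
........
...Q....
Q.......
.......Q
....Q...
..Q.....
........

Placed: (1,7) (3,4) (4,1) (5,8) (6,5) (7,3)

1

(1,7) attacks row 8 at column 7.
(3,4) attacks row 8 at column 4.
(4,1) attacks row 8 at column 1 and diagonals 5.
(5,8) attacks row 8 at column 8 and diagonals 5.
(6,5) attacks row 8 at column 5 and diagonals 3, 7.
(7,3) attacks row 8 at column 3 and diagonals 2, 4.
Attacked columns: {1, 2, 3, 4, 5, 7, 8}. Safe: {6}.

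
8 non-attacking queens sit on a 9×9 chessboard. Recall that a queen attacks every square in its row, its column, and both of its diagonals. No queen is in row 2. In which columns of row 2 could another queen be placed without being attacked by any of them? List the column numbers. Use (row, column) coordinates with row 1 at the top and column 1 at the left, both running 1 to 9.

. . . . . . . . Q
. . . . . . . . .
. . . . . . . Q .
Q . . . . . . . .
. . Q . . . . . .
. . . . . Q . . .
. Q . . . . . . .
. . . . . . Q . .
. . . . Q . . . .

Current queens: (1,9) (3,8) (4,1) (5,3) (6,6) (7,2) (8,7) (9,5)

columns 4

(1,9) attacks row 2 at column 9 and diagonals 8.
(3,8) attacks row 2 at column 8 and diagonals 7, 9.
(4,1) attacks row 2 at column 1 and diagonals 3.
(5,3) attacks row 2 at column 3 and diagonals 6.
(6,6) attacks row 2 at column 6 and diagonals 2.
(7,2) attacks row 2 at column 2 and diagonals 7.
(8,7) attacks row 2 at column 7 and diagonals 1.
(9,5) attacks row 2 at column 5.
Attacked columns: {1, 2, 3, 5, 6, 7, 8, 9}. Safe: {4}.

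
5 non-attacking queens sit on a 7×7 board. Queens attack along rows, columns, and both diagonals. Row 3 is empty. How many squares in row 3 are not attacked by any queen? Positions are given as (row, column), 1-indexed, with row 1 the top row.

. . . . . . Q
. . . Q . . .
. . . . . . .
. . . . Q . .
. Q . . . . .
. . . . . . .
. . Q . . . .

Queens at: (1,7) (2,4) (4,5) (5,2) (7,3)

1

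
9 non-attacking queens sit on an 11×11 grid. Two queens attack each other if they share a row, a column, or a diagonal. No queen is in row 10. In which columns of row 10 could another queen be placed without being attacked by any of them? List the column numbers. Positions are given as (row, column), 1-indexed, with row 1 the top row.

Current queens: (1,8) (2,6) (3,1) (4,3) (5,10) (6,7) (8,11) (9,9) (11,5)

columns 2

(1,8) attacks row 10 at column 8.
(2,6) attacks row 10 at column 6.
(3,1) attacks row 10 at column 1 and diagonals 8.
(4,3) attacks row 10 at column 3 and diagonals 9.
(5,10) attacks row 10 at column 10 and diagonals 5.
(6,7) attacks row 10 at column 7 and diagonals 3, 11.
(8,11) attacks row 10 at column 11 and diagonals 9.
(9,9) attacks row 10 at column 9 and diagonals 8, 10.
(11,5) attacks row 10 at column 5 and diagonals 4, 6.
Attacked columns: {1, 3, 4, 5, 6, 7, 8, 9, 10, 11}. Safe: {2}.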